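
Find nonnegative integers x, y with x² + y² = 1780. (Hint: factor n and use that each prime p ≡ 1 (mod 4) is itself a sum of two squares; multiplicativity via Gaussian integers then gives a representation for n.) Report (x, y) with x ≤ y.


Step 1: Factor n = 1780 = 2^2 · 5 · 89.
Step 2: Check the mod-4 condition on each prime factor: 2 = 2 (special); 5 ≡ 1 (mod 4), exponent 1; 89 ≡ 1 (mod 4), exponent 1.
All primes ≡ 3 (mod 4) appear to even exponent (or don't appear), so by the two-squares theorem n IS expressible as a sum of two squares.
Step 3: Build a representation. Group n = k² · m with k = 2 and m = 5 · 89 = 445 (a product of primes ≡ 1 (mod 4)); a representation of m scales to one of n via (k·x)² + (k·y)² = k²(x² + y²). Each prime p ≡ 1 (mod 4) is itself a sum of two squares; find a² by testing p − a² for a perfect square:
  5: 5 − 1² = 4 = 2² ⇒ 5 = 1² + 2².
  89: 89 − 1² = 88, 89 − 2² = 85, 89 − 3² = 80, 89 − 4² = 73, 89 − 5² = 64 = 8² ⇒ 89 = 5² + 8².
  Combine using the Brahmagupta–Fibonacci identity (a² + b²)(c² + d²) = (ac − bd)² + (ad + bc)² = (ac + bd)² + (ad − bc)²:
  5 · 89 = 445: from (1² + 2²)(5² + 8²), take (1·5 − 2·8, 1·8 + 2·5) = (5 − 16, 8 + 10) = (-11, 18); dropping signs (only squares matter) gives (11, 18); check 11² + 18² = 121 + 324 = 445 ✓.
  Scale by k = 2: (2·11, 2·18) = (22, 36).
Step 4: Order so x ≤ y and verify: 22² + 36² = 484 + 1296 = 1780 = n. ✓

n = 1780 = 22² + 36² (one valid representation with x ≤ y).


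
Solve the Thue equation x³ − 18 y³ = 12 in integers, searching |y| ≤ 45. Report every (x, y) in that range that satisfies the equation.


The equation is x³ - 18y³ = 12. For fixed y, x³ = 18·y³ + 12, so a solution requires the RHS to be a perfect cube.
Strategy: iterate y from -45 to 45, compute RHS = 18·y³ + 12, and check whether it is a (positive or negative) perfect cube.
Check small values of y:
  y = 0: RHS = 12 is not a perfect cube.
  y = 1: RHS = 30 is not a perfect cube.
  y = -1: RHS = -6 is not a perfect cube.
  y = 2: RHS = 156 is not a perfect cube.
  y = -2: RHS = -132 is not a perfect cube.
  y = 3: RHS = 498 is not a perfect cube.
  y = -3: RHS = -474 is not a perfect cube.
Continuing the search up to |y| = 45 finds no solutions either.
No (x, y) in the scanned range satisfies the equation.

No integer solutions with |y| ≤ 45.


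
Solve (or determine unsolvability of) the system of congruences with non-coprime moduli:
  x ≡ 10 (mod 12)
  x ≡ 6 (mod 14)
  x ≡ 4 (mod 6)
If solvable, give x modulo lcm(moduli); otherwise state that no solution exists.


Moduli 12, 14, 6 are not pairwise coprime, so CRT works modulo lcm(m_i) when all pairwise compatibility conditions hold.
Pairwise compatibility: gcd(m_i, m_j) must divide a_i - a_j for every pair.
Merge one congruence at a time:
  Start: x ≡ 10 (mod 12).
  Combine with x ≡ 6 (mod 14): gcd(12, 14) = 2; 6 - 10 = -4, which IS divisible by 2, so compatible.
    Write x = 10 + 12·t and substitute into x ≡ 6 (mod 14): 12·t ≡ 6 − 10 = -4 (mod 14).
    Divide the congruence (and modulus) by g = 2: 6·t ≡ -2 (mod 7).
    Reduce coefficients mod 7: 6·t ≡ 5 (mod 7).
    The inverse of 6 mod 7 is 6 (since 6·6 = 36 = 5·7 + 1), so t ≡ 6·5 = 30 ≡ 2 (mod 7).
    Then x = 10 + 12·2 = 34, valid modulo lcm(12, 14) = 84: x ≡ 34 (mod 84).
  Combine with x ≡ 4 (mod 6): gcd(84, 6) = 6; 4 - 34 = -30, which IS divisible by 6, so compatible.
    Write x = 34 + 84·t and substitute into x ≡ 4 (mod 6): 84·t ≡ 4 − 34 = -30 (mod 6).
    Divide the congruence (and modulus) by g = 6: 14·t ≡ -5 (mod 1).
    Modulo 1 every t works; take t = 0.
    Then x = 34 + 84·0 = 34, valid modulo lcm(84, 6) = 84: x ≡ 34 (mod 84).
Verify: 34 mod 12 = 10, 34 mod 14 = 6, 34 mod 6 = 4.

x ≡ 34 (mod 84).


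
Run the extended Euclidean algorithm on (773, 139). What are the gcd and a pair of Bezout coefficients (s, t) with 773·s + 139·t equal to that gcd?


Euclidean algorithm on (773, 139) — divide until remainder is 0:
  773 = 5 · 139 + 78
  139 = 1 · 78 + 61
  78 = 1 · 61 + 17
  61 = 3 · 17 + 10
  17 = 1 · 10 + 7
  10 = 1 · 7 + 3
  7 = 2 · 3 + 1
  3 = 3 · 1 + 0
gcd(773, 139) = 1.
Track Bezout coefficients alongside the remainders: start with r₀ = 773 = a·1 + b·0 (s = 1, t = 0) and r₁ = 139 = a·0 + b·1 (s = 0, t = 1); each new remainder r_{k+1} = r_{k-1} − q_k·r_k inherits s_{k+1} = s_{k-1} − q_k·s_k, t_{k+1} = t_{k-1} − q_k·t_k, so r_k = a·s_k + b·t_k at every step:
  q = 5: r = 78, s = 1 − 5·0 = 1, t = 0 − 5·1 = -5  (check: 773·1 + 139·(-5) = 78)
  q = 1: r = 61, s = 0 − 1·1 = -1, t = 1 − 1·(-5) = 6  (check: 773·(-1) + 139·6 = 61)
  q = 1: r = 17, s = 1 − 1·(-1) = 2, t = -5 − 1·6 = -11  (check: 773·2 + 139·(-11) = 17)
  q = 3: r = 10, s = -1 − 3·2 = -7, t = 6 − 3·(-11) = 39  (check: 773·(-7) + 139·39 = 10)
  q = 1: r = 7, s = 2 − 1·(-7) = 9, t = -11 − 1·39 = -50  (check: 773·9 + 139·(-50) = 7)
  q = 1: r = 3, s = -7 − 1·9 = -16, t = 39 − 1·(-50) = 89  (check: 773·(-16) + 139·89 = 3)
  q = 2: r = 1, s = 9 − 2·(-16) = 41, t = -50 − 2·89 = -228  (check: 773·41 + 139·(-228) = 1)
The row with r = 1 (the gcd) gives the Bezout coefficients s = 41, t = -228.
Result: 773 · (41) + 139 · (-228) = 1.

gcd(773, 139) = 1; s = 41, t = -228 (check: 773·41 + 139·(-228) = 1).


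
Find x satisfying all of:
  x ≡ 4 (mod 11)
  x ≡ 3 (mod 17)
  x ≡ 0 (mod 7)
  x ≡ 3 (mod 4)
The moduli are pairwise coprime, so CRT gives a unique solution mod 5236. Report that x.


Product of moduli M = 11 · 17 · 7 · 4 = 5236.
Merge one congruence at a time:
  Start: x ≡ 4 (mod 11).
  Combine with x ≡ 3 (mod 17); new modulus lcm = 187.
    Write x = 4 + 11·t and substitute into x ≡ 3 (mod 17): 11·t ≡ 3 − 4 = -1 (mod 17).
    Reduce coefficients mod 17: 11·t ≡ 16 (mod 17).
    The inverse of 11 mod 17 is 14 (since 11·14 = 154 = 9·17 + 1), so t ≡ 14·16 = 224 ≡ 3 (mod 17).
    Then x = 4 + 11·3 = 37, valid modulo lcm(11, 17) = 187: x ≡ 37 (mod 187).
  Combine with x ≡ 0 (mod 7); new modulus lcm = 1309.
    Write x = 37 + 187·t and substitute into x ≡ 0 (mod 7): 187·t ≡ 0 − 37 = -37 (mod 7).
    Reduce coefficients mod 7: 5·t ≡ 5 (mod 7).
    The inverse of 5 mod 7 is 3 (since 5·3 = 15 = 2·7 + 1), so t ≡ 3·5 = 15 ≡ 1 (mod 7).
    Then x = 37 + 187·1 = 224, valid modulo lcm(187, 7) = 1309: x ≡ 224 (mod 1309).
  Combine with x ≡ 3 (mod 4); new modulus lcm = 5236.
    Write x = 224 + 1309·t and substitute into x ≡ 3 (mod 4): 1309·t ≡ 3 − 224 = -221 (mod 4).
    Reduce coefficients mod 4: 1·t ≡ 3 (mod 4).
    So t ≡ 3 (mod 4).
    Then x = 224 + 1309·3 = 4151, valid modulo lcm(1309, 4) = 5236: x ≡ 4151 (mod 5236).
Verify against each original: 4151 mod 11 = 4, 4151 mod 17 = 3, 4151 mod 7 = 0, 4151 mod 4 = 3.

x ≡ 4151 (mod 5236).


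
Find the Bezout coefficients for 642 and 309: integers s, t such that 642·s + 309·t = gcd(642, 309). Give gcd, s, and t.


Euclidean algorithm on (642, 309) — divide until remainder is 0:
  642 = 2 · 309 + 24
  309 = 12 · 24 + 21
  24 = 1 · 21 + 3
  21 = 7 · 3 + 0
gcd(642, 309) = 3.
Track Bezout coefficients alongside the remainders: start with r₀ = 642 = a·1 + b·0 (s = 1, t = 0) and r₁ = 309 = a·0 + b·1 (s = 0, t = 1); each new remainder r_{k+1} = r_{k-1} − q_k·r_k inherits s_{k+1} = s_{k-1} − q_k·s_k, t_{k+1} = t_{k-1} − q_k·t_k, so r_k = a·s_k + b·t_k at every step:
  q = 2: r = 24, s = 1 − 2·0 = 1, t = 0 − 2·1 = -2  (check: 642·1 + 309·(-2) = 24)
  q = 12: r = 21, s = 0 − 12·1 = -12, t = 1 − 12·(-2) = 25  (check: 642·(-12) + 309·25 = 21)
  q = 1: r = 3, s = 1 − 1·(-12) = 13, t = -2 − 1·25 = -27  (check: 642·13 + 309·(-27) = 3)
The row with r = 3 (the gcd) gives the Bezout coefficients s = 13, t = -27.
Result: 642 · (13) + 309 · (-27) = 3.

gcd(642, 309) = 3; s = 13, t = -27 (check: 642·13 + 309·(-27) = 3).


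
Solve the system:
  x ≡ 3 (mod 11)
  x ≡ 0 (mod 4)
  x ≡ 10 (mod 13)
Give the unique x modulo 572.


Moduli 11, 4, 13 are pairwise coprime; by CRT there is a unique solution modulo M = 11 · 4 · 13 = 572.
Solve pairwise, accumulating the modulus:
  Start with x ≡ 3 (mod 11).
  Combine with x ≡ 0 (mod 4): since gcd(11, 4) = 1, we get a unique residue mod 44.
    Write x = 3 + 11·t and substitute into x ≡ 0 (mod 4): 11·t ≡ 0 − 3 = -3 (mod 4).
    Reduce coefficients mod 4: 3·t ≡ 1 (mod 4).
    The inverse of 3 mod 4 is 3 (since 3·3 = 9 = 2·4 + 1), so t ≡ 3·1 = 3 ≡ 3 (mod 4).
    Then x = 3 + 11·3 = 36, valid modulo lcm(11, 4) = 44: x ≡ 36 (mod 44).
  Combine with x ≡ 10 (mod 13): since gcd(44, 13) = 1, we get a unique residue mod 572.
    Write x = 36 + 44·t and substitute into x ≡ 10 (mod 13): 44·t ≡ 10 − 36 = -26 (mod 13).
    Reduce coefficients mod 13: 5·t ≡ 0 (mod 13).
    The inverse of 5 mod 13 is 8 (since 5·8 = 40 = 3·13 + 1), so t ≡ 8·0 = 0 ≡ 0 (mod 13).
    Then x = 36 + 44·0 = 36, valid modulo lcm(44, 13) = 572: x ≡ 36 (mod 572).
Verify: 36 mod 11 = 3 ✓, 36 mod 4 = 0 ✓, 36 mod 13 = 10 ✓.

x ≡ 36 (mod 572).


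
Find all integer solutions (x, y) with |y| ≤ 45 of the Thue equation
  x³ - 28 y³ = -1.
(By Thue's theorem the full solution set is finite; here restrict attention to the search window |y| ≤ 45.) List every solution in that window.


The equation is x³ - 28y³ = -1. For fixed y, x³ = 28·y³ − 1, so a solution requires the RHS to be a perfect cube.
Strategy: iterate y from -45 to 45, compute RHS = 28·y³ − 1, and check whether it is a (positive or negative) perfect cube.
Check small values of y:
  y = 0: RHS = -1 = (-1)³ ⇒ x = -1 works.
  y = 1: RHS = 27 = (3)³ ⇒ x = 3 works.
  y = -1: RHS = -29 is not a perfect cube.
  y = 2: RHS = 223 is not a perfect cube.
  y = -2: RHS = -225 is not a perfect cube.
  y = 3: RHS = 755 is not a perfect cube.
  y = -3: RHS = -757 is not a perfect cube.
Continuing the search up to |y| = 45 finds no further solutions beyond those listed.
Collected solutions: (-1, 0), (3, 1).

Solutions (with |y| ≤ 45): (-1, 0), (3, 1).


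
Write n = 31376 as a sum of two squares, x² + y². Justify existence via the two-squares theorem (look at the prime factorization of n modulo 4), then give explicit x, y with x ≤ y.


Step 1: Factor n = 31376 = 2^4 · 37 · 53.
Step 2: Check the mod-4 condition on each prime factor: 2 = 2 (special); 37 ≡ 1 (mod 4), exponent 1; 53 ≡ 1 (mod 4), exponent 1.
All primes ≡ 3 (mod 4) appear to even exponent (or don't appear), so by the two-squares theorem n IS expressible as a sum of two squares.
Step 3: Build a representation. Group n = k² · m with k = 4 and m = 37 · 53 = 1961 (a product of primes ≡ 1 (mod 4)); a representation of m scales to one of n via (k·x)² + (k·y)² = k²(x² + y²). Each prime p ≡ 1 (mod 4) is itself a sum of two squares; find a² by testing p − a² for a perfect square:
  37: 37 − 1² = 36 = 6² ⇒ 37 = 1² + 6².
  53: 53 − 1² = 52, 53 − 2² = 49 = 7² ⇒ 53 = 2² + 7².
  Combine using the Brahmagupta–Fibonacci identity (a² + b²)(c² + d²) = (ac − bd)² + (ad + bc)² = (ac + bd)² + (ad − bc)²:
  37 · 53 = 1961: from (1² + 6²)(2² + 7²), take (1·2 − 6·7, 1·7 + 6·2) = (2 − 42, 7 + 12) = (-40, 19); dropping signs (only squares matter) gives (40, 19); check 40² + 19² = 1600 + 361 = 1961 ✓.
  Scale by k = 4: (4·40, 4·19) = (160, 76).
Step 4: Order so x ≤ y and verify: 76² + 160² = 5776 + 25600 = 31376 = n. ✓

n = 31376 = 76² + 160² (one valid representation with x ≤ y).


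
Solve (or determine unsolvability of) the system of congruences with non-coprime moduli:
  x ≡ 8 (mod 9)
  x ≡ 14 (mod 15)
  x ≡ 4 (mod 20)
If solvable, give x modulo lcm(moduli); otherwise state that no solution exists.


Moduli 9, 15, 20 are not pairwise coprime, so CRT works modulo lcm(m_i) when all pairwise compatibility conditions hold.
Pairwise compatibility: gcd(m_i, m_j) must divide a_i - a_j for every pair.
Merge one congruence at a time:
  Start: x ≡ 8 (mod 9).
  Combine with x ≡ 14 (mod 15): gcd(9, 15) = 3; 14 - 8 = 6, which IS divisible by 3, so compatible.
    Write x = 8 + 9·t and substitute into x ≡ 14 (mod 15): 9·t ≡ 14 − 8 = 6 (mod 15).
    Divide the congruence (and modulus) by g = 3: 3·t ≡ 2 (mod 5).
    The inverse of 3 mod 5 is 2 (since 3·2 = 6 = 1·5 + 1), so t ≡ 2·2 = 4 ≡ 4 (mod 5).
    Then x = 8 + 9·4 = 44, valid modulo lcm(9, 15) = 45: x ≡ 44 (mod 45).
  Combine with x ≡ 4 (mod 20): gcd(45, 20) = 5; 4 - 44 = -40, which IS divisible by 5, so compatible.
    Write x = 44 + 45·t and substitute into x ≡ 4 (mod 20): 45·t ≡ 4 − 44 = -40 (mod 20).
    Divide the congruence (and modulus) by g = 5: 9·t ≡ -8 (mod 4).
    Reduce coefficients mod 4: 1·t ≡ 0 (mod 4).
    So t ≡ 0 (mod 4).
    Then x = 44 + 45·0 = 44, valid modulo lcm(45, 20) = 180: x ≡ 44 (mod 180).
Verify: 44 mod 9 = 8, 44 mod 15 = 14, 44 mod 20 = 4.

x ≡ 44 (mod 180).


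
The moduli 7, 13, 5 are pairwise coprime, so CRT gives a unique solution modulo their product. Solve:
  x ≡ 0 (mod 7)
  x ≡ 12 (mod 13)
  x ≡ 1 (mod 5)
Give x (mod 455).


Moduli 7, 13, 5 are pairwise coprime; by CRT there is a unique solution modulo M = 7 · 13 · 5 = 455.
Solve pairwise, accumulating the modulus:
  Start with x ≡ 0 (mod 7).
  Combine with x ≡ 12 (mod 13): since gcd(7, 13) = 1, we get a unique residue mod 91.
    Write x = 0 + 7·t and substitute into x ≡ 12 (mod 13): 7·t ≡ 12 − 0 = 12 (mod 13).
    The inverse of 7 mod 13 is 2 (since 7·2 = 14 = 1·13 + 1), so t ≡ 2·12 = 24 ≡ 11 (mod 13).
    Then x = 0 + 7·11 = 77, valid modulo lcm(7, 13) = 91: x ≡ 77 (mod 91).
  Combine with x ≡ 1 (mod 5): since gcd(91, 5) = 1, we get a unique residue mod 455.
    Write x = 77 + 91·t and substitute into x ≡ 1 (mod 5): 91·t ≡ 1 − 77 = -76 (mod 5).
    Reduce coefficients mod 5: 1·t ≡ 4 (mod 5).
    So t ≡ 4 (mod 5).
    Then x = 77 + 91·4 = 441, valid modulo lcm(91, 5) = 455: x ≡ 441 (mod 455).
Verify: 441 mod 7 = 0 ✓, 441 mod 13 = 12 ✓, 441 mod 5 = 1 ✓.

x ≡ 441 (mod 455).


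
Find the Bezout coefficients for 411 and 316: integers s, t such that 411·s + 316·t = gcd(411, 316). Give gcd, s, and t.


Euclidean algorithm on (411, 316) — divide until remainder is 0:
  411 = 1 · 316 + 95
  316 = 3 · 95 + 31
  95 = 3 · 31 + 2
  31 = 15 · 2 + 1
  2 = 2 · 1 + 0
gcd(411, 316) = 1.
Track Bezout coefficients alongside the remainders: start with r₀ = 411 = a·1 + b·0 (s = 1, t = 0) and r₁ = 316 = a·0 + b·1 (s = 0, t = 1); each new remainder r_{k+1} = r_{k-1} − q_k·r_k inherits s_{k+1} = s_{k-1} − q_k·s_k, t_{k+1} = t_{k-1} − q_k·t_k, so r_k = a·s_k + b·t_k at every step:
  q = 1: r = 95, s = 1 − 1·0 = 1, t = 0 − 1·1 = -1  (check: 411·1 + 316·(-1) = 95)
  q = 3: r = 31, s = 0 − 3·1 = -3, t = 1 − 3·(-1) = 4  (check: 411·(-3) + 316·4 = 31)
  q = 3: r = 2, s = 1 − 3·(-3) = 10, t = -1 − 3·4 = -13  (check: 411·10 + 316·(-13) = 2)
  q = 15: r = 1, s = -3 − 15·10 = -153, t = 4 − 15·(-13) = 199  (check: 411·(-153) + 316·199 = 1)
The row with r = 1 (the gcd) gives the Bezout coefficients s = -153, t = 199.
Result: 411 · (-153) + 316 · (199) = 1.

gcd(411, 316) = 1; s = -153, t = 199 (check: 411·(-153) + 316·199 = 1).


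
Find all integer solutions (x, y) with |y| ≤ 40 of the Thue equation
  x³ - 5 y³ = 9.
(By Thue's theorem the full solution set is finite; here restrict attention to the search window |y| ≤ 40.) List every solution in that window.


The equation is x³ - 5y³ = 9. For fixed y, x³ = 5·y³ + 9, so a solution requires the RHS to be a perfect cube.
Strategy: iterate y from -40 to 40, compute RHS = 5·y³ + 9, and check whether it is a (positive or negative) perfect cube.
Check small values of y:
  y = 0: RHS = 9 is not a perfect cube.
  y = 1: RHS = 14 is not a perfect cube.
  y = -1: RHS = 4 is not a perfect cube.
  y = 2: RHS = 49 is not a perfect cube.
  y = -2: RHS = -31 is not a perfect cube.
  y = 3: RHS = 144 is not a perfect cube.
  y = -3: RHS = -126 is not a perfect cube.
Continuing the search up to |y| = 40 finds no solutions either.
No (x, y) in the scanned range satisfies the equation.

No integer solutions with |y| ≤ 40.


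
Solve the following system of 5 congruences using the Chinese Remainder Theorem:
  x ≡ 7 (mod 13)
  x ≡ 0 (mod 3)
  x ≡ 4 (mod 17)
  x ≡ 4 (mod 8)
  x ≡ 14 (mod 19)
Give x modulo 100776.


Product of moduli M = 13 · 3 · 17 · 8 · 19 = 100776.
Merge one congruence at a time:
  Start: x ≡ 7 (mod 13).
  Combine with x ≡ 0 (mod 3); new modulus lcm = 39.
    Write x = 7 + 13·t and substitute into x ≡ 0 (mod 3): 13·t ≡ 0 − 7 = -7 (mod 3).
    Reduce coefficients mod 3: 1·t ≡ 2 (mod 3).
    So t ≡ 2 (mod 3).
    Then x = 7 + 13·2 = 33, valid modulo lcm(13, 3) = 39: x ≡ 33 (mod 39).
  Combine with x ≡ 4 (mod 17); new modulus lcm = 663.
    Write x = 33 + 39·t and substitute into x ≡ 4 (mod 17): 39·t ≡ 4 − 33 = -29 (mod 17).
    Reduce coefficients mod 17: 5·t ≡ 5 (mod 17).
    The inverse of 5 mod 17 is 7 (since 5·7 = 35 = 2·17 + 1), so t ≡ 7·5 = 35 ≡ 1 (mod 17).
    Then x = 33 + 39·1 = 72, valid modulo lcm(39, 17) = 663: x ≡ 72 (mod 663).
  Combine with x ≡ 4 (mod 8); new modulus lcm = 5304.
    Write x = 72 + 663·t and substitute into x ≡ 4 (mod 8): 663·t ≡ 4 − 72 = -68 (mod 8).
    Reduce coefficients mod 8: 7·t ≡ 4 (mod 8).
    The inverse of 7 mod 8 is 7 (since 7·7 = 49 = 6·8 + 1), so t ≡ 7·4 = 28 ≡ 4 (mod 8).
    Then x = 72 + 663·4 = 2724, valid modulo lcm(663, 8) = 5304: x ≡ 2724 (mod 5304).
  Combine with x ≡ 14 (mod 19); new modulus lcm = 100776.
    Write x = 2724 + 5304·t and substitute into x ≡ 14 (mod 19): 5304·t ≡ 14 − 2724 = -2710 (mod 19).
    Reduce coefficients mod 19: 3·t ≡ 7 (mod 19).
    The inverse of 3 mod 19 is 13 (since 3·13 = 39 = 2·19 + 1), so t ≡ 13·7 = 91 ≡ 15 (mod 19).
    Then x = 2724 + 5304·15 = 82284, valid modulo lcm(5304, 19) = 100776: x ≡ 82284 (mod 100776).
Verify against each original: 82284 mod 13 = 7, 82284 mod 3 = 0, 82284 mod 17 = 4, 82284 mod 8 = 4, 82284 mod 19 = 14.

x ≡ 82284 (mod 100776).


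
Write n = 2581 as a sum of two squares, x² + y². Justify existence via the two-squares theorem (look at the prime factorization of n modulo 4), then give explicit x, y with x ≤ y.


Step 1: Factor n = 2581 = 29 · 89.
Step 2: Check the mod-4 condition on each prime factor: 29 ≡ 1 (mod 4), exponent 1; 89 ≡ 1 (mod 4), exponent 1.
All primes ≡ 3 (mod 4) appear to even exponent (or don't appear), so by the two-squares theorem n IS expressible as a sum of two squares.
Step 3: Build a representation. Here n = 29 · 89 is a product of primes ≡ 1 (mod 4). Each prime p ≡ 1 (mod 4) is itself a sum of two squares; find a² by testing p − a² for a perfect square:
  29: 29 − 1² = 28, 29 − 2² = 25 = 5² ⇒ 29 = 2² + 5².
  89: 89 − 1² = 88, 89 − 2² = 85, 89 − 3² = 80, 89 − 4² = 73, 89 − 5² = 64 = 8² ⇒ 89 = 5² + 8².
  Combine using the Brahmagupta–Fibonacci identity (a² + b²)(c² + d²) = (ac − bd)² + (ad + bc)² = (ac + bd)² + (ad − bc)²:
  29 · 89 = 2581: from (2² + 5²)(5² + 8²), take (2·5 − 5·8, 2·8 + 5·5) = (10 − 40, 16 + 25) = (-30, 41); dropping signs (only squares matter) gives (30, 41); check 30² + 41² = 900 + 1681 = 2581 ✓.
Step 4: Order so x ≤ y and verify: 30² + 41² = 900 + 1681 = 2581 = n. ✓

n = 2581 = 30² + 41² (one valid representation with x ≤ y).


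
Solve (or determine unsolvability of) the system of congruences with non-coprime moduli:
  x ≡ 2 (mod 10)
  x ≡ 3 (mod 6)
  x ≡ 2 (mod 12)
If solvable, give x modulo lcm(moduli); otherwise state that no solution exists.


Moduli 10, 6, 12 are not pairwise coprime, so CRT works modulo lcm(m_i) when all pairwise compatibility conditions hold.
Pairwise compatibility: gcd(m_i, m_j) must divide a_i - a_j for every pair.
Merge one congruence at a time:
  Start: x ≡ 2 (mod 10).
  Combine with x ≡ 3 (mod 6): gcd(10, 6) = 2, and 3 - 2 = 1 is NOT divisible by 2.
    ⇒ system is inconsistent (no integer solution).

No solution (the system is inconsistent).


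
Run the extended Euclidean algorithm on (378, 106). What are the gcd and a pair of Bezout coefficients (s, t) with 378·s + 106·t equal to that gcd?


Euclidean algorithm on (378, 106) — divide until remainder is 0:
  378 = 3 · 106 + 60
  106 = 1 · 60 + 46
  60 = 1 · 46 + 14
  46 = 3 · 14 + 4
  14 = 3 · 4 + 2
  4 = 2 · 2 + 0
gcd(378, 106) = 2.
Track Bezout coefficients alongside the remainders: start with r₀ = 378 = a·1 + b·0 (s = 1, t = 0) and r₁ = 106 = a·0 + b·1 (s = 0, t = 1); each new remainder r_{k+1} = r_{k-1} − q_k·r_k inherits s_{k+1} = s_{k-1} − q_k·s_k, t_{k+1} = t_{k-1} − q_k·t_k, so r_k = a·s_k + b·t_k at every step:
  q = 3: r = 60, s = 1 − 3·0 = 1, t = 0 − 3·1 = -3  (check: 378·1 + 106·(-3) = 60)
  q = 1: r = 46, s = 0 − 1·1 = -1, t = 1 − 1·(-3) = 4  (check: 378·(-1) + 106·4 = 46)
  q = 1: r = 14, s = 1 − 1·(-1) = 2, t = -3 − 1·4 = -7  (check: 378·2 + 106·(-7) = 14)
  q = 3: r = 4, s = -1 − 3·2 = -7, t = 4 − 3·(-7) = 25  (check: 378·(-7) + 106·25 = 4)
  q = 3: r = 2, s = 2 − 3·(-7) = 23, t = -7 − 3·25 = -82  (check: 378·23 + 106·(-82) = 2)
The row with r = 2 (the gcd) gives the Bezout coefficients s = 23, t = -82.
Result: 378 · (23) + 106 · (-82) = 2.

gcd(378, 106) = 2; s = 23, t = -82 (check: 378·23 + 106·(-82) = 2).


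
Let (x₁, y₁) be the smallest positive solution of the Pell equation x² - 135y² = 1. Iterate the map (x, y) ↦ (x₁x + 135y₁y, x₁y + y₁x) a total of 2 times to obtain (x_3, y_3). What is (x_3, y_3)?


Step 1: Find the fundamental solution (x₁, y₁) of x² - 135y² = 1.
  Expand √135 as a continued fraction. a₀ = ⌊√135⌋ = 11; iterate m_{k+1} = d_k·a_k − m_k, d_{k+1} = (135 − m_{k+1}²)/d_k, a_{k+1} = ⌊(a₀ + m_{k+1})/d_{k+1}⌋ (starting m₀ = 0, d₀ = 1), with convergents p_k = a_k·p_{k-1} + p_{k-2}, q_k = a_k·q_{k-1} + q_{k-2} (p₋₁ = 1, q₋₁ = 0):
  k = 0: a₀ = 11; p₀/q₀ = 11/1; p₀² − 135·q₀² = 121 − 135 = -14.
  k = 1: m = 11, d = 14, a = ⌊(11 + 11)/14⌋ = 1; p/q = (1·11 + 1)/(1·1 + 0) = 12/1; p² − 135·q² = 144 − 135 = 9.
  k = 2: m = 3, d = 9, a = ⌊(11 + 3)/9⌋ = 1; p/q = (1·12 + 11)/(1·1 + 1) = 23/2; p² − 135·q² = 529 − 540 = -11.
  k = 3: m = 6, d = 11, a = ⌊(11 + 6)/11⌋ = 1; p/q = (1·23 + 12)/(1·2 + 1) = 35/3; p² − 135·q² = 1225 − 1215 = 10.
  k = 4: m = 5, d = 10, a = ⌊(11 + 5)/10⌋ = 1; p/q = (1·35 + 23)/(1·3 + 2) = 58/5; p² − 135·q² = 3364 − 3375 = -11.
  k = 5: m = 5, d = 11, a = ⌊(11 + 5)/11⌋ = 1; p/q = (1·58 + 35)/(1·5 + 3) = 93/8; p² − 135·q² = 8649 − 8640 = 9.
  k = 6: m = 6, d = 9, a = ⌊(11 + 6)/9⌋ = 1; p/q = (1·93 + 58)/(1·8 + 5) = 151/13; p² − 135·q² = 22801 − 22815 = -14.
  k = 7: m = 3, d = 14, a = ⌊(11 + 3)/14⌋ = 1; p/q = (1·151 + 93)/(1·13 + 8) = 244/21; p² − 135·q² = 59536 − 59535 = 1.
  The first convergent with p² − 135·q² = 1 gives the fundamental solution (x₁, y₁) = (244, 21).
Step 2: Apply the recurrence (x_{n+1}, y_{n+1}) = (x₁x_n + 135y₁y_n, x₁y_n + y₁x_n) repeatedly.
  From (x_1, y_1) = (244, 21): x_2 = 244·244 + 135·21·21 = 119071; y_2 = 244·21 + 21·244 = 10248.
  From (x_2, y_2) = (119071, 10248): x_3 = 244·119071 + 135·21·10248 = 58106404; y_3 = 244·10248 + 21·119071 = 5001003.
Step 3: Verify x_3² - 135·y_3² = 3376354185811216 - 3376354185811215 = 1 (should be 1). ✓

(x_1, y_1) = (244, 21); (x_3, y_3) = (58106404, 5001003).


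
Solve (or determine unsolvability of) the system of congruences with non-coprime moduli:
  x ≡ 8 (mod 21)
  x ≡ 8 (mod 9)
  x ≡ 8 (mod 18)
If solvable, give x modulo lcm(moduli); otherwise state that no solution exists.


Moduli 21, 9, 18 are not pairwise coprime, so CRT works modulo lcm(m_i) when all pairwise compatibility conditions hold.
Pairwise compatibility: gcd(m_i, m_j) must divide a_i - a_j for every pair.
Merge one congruence at a time:
  Start: x ≡ 8 (mod 21).
  Combine with x ≡ 8 (mod 9): gcd(21, 9) = 3; 8 - 8 = 0, which IS divisible by 3, so compatible.
    Write x = 8 + 21·t and substitute into x ≡ 8 (mod 9): 21·t ≡ 8 − 8 = 0 (mod 9).
    Divide the congruence (and modulus) by g = 3: 7·t ≡ 0 (mod 3).
    Reduce coefficients mod 3: 1·t ≡ 0 (mod 3).
    So t ≡ 0 (mod 3).
    Then x = 8 + 21·0 = 8, valid modulo lcm(21, 9) = 63: x ≡ 8 (mod 63).
  Combine with x ≡ 8 (mod 18): gcd(63, 18) = 9; 8 - 8 = 0, which IS divisible by 9, so compatible.
    Write x = 8 + 63·t and substitute into x ≡ 8 (mod 18): 63·t ≡ 8 − 8 = 0 (mod 18).
    Divide the congruence (and modulus) by g = 9: 7·t ≡ 0 (mod 2).
    Reduce coefficients mod 2: 1·t ≡ 0 (mod 2).
    So t ≡ 0 (mod 2).
    Then x = 8 + 63·0 = 8, valid modulo lcm(63, 18) = 126: x ≡ 8 (mod 126).
Verify: 8 mod 21 = 8, 8 mod 9 = 8, 8 mod 18 = 8.

x ≡ 8 (mod 126).


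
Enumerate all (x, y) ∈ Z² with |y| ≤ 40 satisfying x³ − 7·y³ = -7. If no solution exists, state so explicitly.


The equation is x³ - 7y³ = -7. For fixed y, x³ = 7·y³ − 7, so a solution requires the RHS to be a perfect cube.
Strategy: iterate y from -40 to 40, compute RHS = 7·y³ − 7, and check whether it is a (positive or negative) perfect cube.
Check small values of y:
  y = 0: RHS = -7 is not a perfect cube.
  y = 1: RHS = 0 = (0)³ ⇒ x = 0 works.
  y = -1: RHS = -14 is not a perfect cube.
  y = 2: RHS = 49 is not a perfect cube.
  y = -2: RHS = -63 is not a perfect cube.
  y = 3: RHS = 182 is not a perfect cube.
  y = -3: RHS = -196 is not a perfect cube.
Continuing the search up to |y| = 40 finds no further solutions beyond those listed.
Collected solutions: (0, 1).

Solutions (with |y| ≤ 40): (0, 1).


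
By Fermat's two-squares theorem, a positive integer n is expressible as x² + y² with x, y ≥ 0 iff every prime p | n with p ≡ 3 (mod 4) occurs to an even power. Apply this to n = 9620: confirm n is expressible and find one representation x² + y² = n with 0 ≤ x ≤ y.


Step 1: Factor n = 9620 = 2^2 · 5 · 13 · 37.
Step 2: Check the mod-4 condition on each prime factor: 2 = 2 (special); 5 ≡ 1 (mod 4), exponent 1; 13 ≡ 1 (mod 4), exponent 1; 37 ≡ 1 (mod 4), exponent 1.
All primes ≡ 3 (mod 4) appear to even exponent (or don't appear), so by the two-squares theorem n IS expressible as a sum of two squares.
Step 3: Build a representation. Group n = k² · m with k = 2 and m = 5 · 13 · 37 = 2405 (a product of primes ≡ 1 (mod 4)); a representation of m scales to one of n via (k·x)² + (k·y)² = k²(x² + y²). Each prime p ≡ 1 (mod 4) is itself a sum of two squares; find a² by testing p − a² for a perfect square:
  5: 5 − 1² = 4 = 2² ⇒ 5 = 1² + 2².
  13: 13 − 1² = 12, 13 − 2² = 9 = 3² ⇒ 13 = 2² + 3².
  37: 37 − 1² = 36 = 6² ⇒ 37 = 1² + 6².
  Combine using the Brahmagupta–Fibonacci identity (a² + b²)(c² + d²) = (ac − bd)² + (ad + bc)² = (ac + bd)² + (ad − bc)²:
  5 · 13 = 65: from (1² + 2²)(2² + 3²), take (1·2 − 2·3, 1·3 + 2·2) = (2 − 6, 3 + 4) = (-4, 7); dropping signs (only squares matter) gives (4, 7); check 4² + 7² = 16 + 49 = 65 ✓.
  65 · 37 = 2405: from (4² + 7²)(1² + 6²), take (4·1 − 7·6, 4·6 + 7·1) = (4 − 42, 24 + 7) = (-38, 31); dropping signs (only squares matter) gives (38, 31); check 38² + 31² = 1444 + 961 = 2405 ✓.
  Scale by k = 2: (2·38, 2·31) = (76, 62).
Step 4: Order so x ≤ y and verify: 62² + 76² = 3844 + 5776 = 9620 = n. ✓

n = 9620 = 62² + 76² (one valid representation with x ≤ y).


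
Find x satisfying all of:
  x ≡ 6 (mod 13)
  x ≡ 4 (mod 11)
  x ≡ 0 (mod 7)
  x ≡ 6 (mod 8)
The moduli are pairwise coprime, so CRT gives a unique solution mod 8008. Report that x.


Product of moduli M = 13 · 11 · 7 · 8 = 8008.
Merge one congruence at a time:
  Start: x ≡ 6 (mod 13).
  Combine with x ≡ 4 (mod 11); new modulus lcm = 143.
    Write x = 6 + 13·t and substitute into x ≡ 4 (mod 11): 13·t ≡ 4 − 6 = -2 (mod 11).
    Reduce coefficients mod 11: 2·t ≡ 9 (mod 11).
    The inverse of 2 mod 11 is 6 (since 2·6 = 12 = 1·11 + 1), so t ≡ 6·9 = 54 ≡ 10 (mod 11).
    Then x = 6 + 13·10 = 136, valid modulo lcm(13, 11) = 143: x ≡ 136 (mod 143).
  Combine with x ≡ 0 (mod 7); new modulus lcm = 1001.
    Write x = 136 + 143·t and substitute into x ≡ 0 (mod 7): 143·t ≡ 0 − 136 = -136 (mod 7).
    Reduce coefficients mod 7: 3·t ≡ 4 (mod 7).
    The inverse of 3 mod 7 is 5 (since 3·5 = 15 = 2·7 + 1), so t ≡ 5·4 = 20 ≡ 6 (mod 7).
    Then x = 136 + 143·6 = 994, valid modulo lcm(143, 7) = 1001: x ≡ 994 (mod 1001).
  Combine with x ≡ 6 (mod 8); new modulus lcm = 8008.
    Write x = 994 + 1001·t and substitute into x ≡ 6 (mod 8): 1001·t ≡ 6 − 994 = -988 (mod 8).
    Reduce coefficients mod 8: 1·t ≡ 4 (mod 8).
    So t ≡ 4 (mod 8).
    Then x = 994 + 1001·4 = 4998, valid modulo lcm(1001, 8) = 8008: x ≡ 4998 (mod 8008).
Verify against each original: 4998 mod 13 = 6, 4998 mod 11 = 4, 4998 mod 7 = 0, 4998 mod 8 = 6.

x ≡ 4998 (mod 8008).


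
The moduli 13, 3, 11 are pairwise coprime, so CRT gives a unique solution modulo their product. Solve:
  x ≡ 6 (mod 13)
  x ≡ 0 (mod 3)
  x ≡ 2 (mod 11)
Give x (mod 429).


Moduli 13, 3, 11 are pairwise coprime; by CRT there is a unique solution modulo M = 13 · 3 · 11 = 429.
Solve pairwise, accumulating the modulus:
  Start with x ≡ 6 (mod 13).
  Combine with x ≡ 0 (mod 3): since gcd(13, 3) = 1, we get a unique residue mod 39.
    Write x = 6 + 13·t and substitute into x ≡ 0 (mod 3): 13·t ≡ 0 − 6 = -6 (mod 3).
    Reduce coefficients mod 3: 1·t ≡ 0 (mod 3).
    So t ≡ 0 (mod 3).
    Then x = 6 + 13·0 = 6, valid modulo lcm(13, 3) = 39: x ≡ 6 (mod 39).
  Combine with x ≡ 2 (mod 11): since gcd(39, 11) = 1, we get a unique residue mod 429.
    Write x = 6 + 39·t and substitute into x ≡ 2 (mod 11): 39·t ≡ 2 − 6 = -4 (mod 11).
    Reduce coefficients mod 11: 6·t ≡ 7 (mod 11).
    The inverse of 6 mod 11 is 2 (since 6·2 = 12 = 1·11 + 1), so t ≡ 2·7 = 14 ≡ 3 (mod 11).
    Then x = 6 + 39·3 = 123, valid modulo lcm(39, 11) = 429: x ≡ 123 (mod 429).
Verify: 123 mod 13 = 6 ✓, 123 mod 3 = 0 ✓, 123 mod 11 = 2 ✓.

x ≡ 123 (mod 429).


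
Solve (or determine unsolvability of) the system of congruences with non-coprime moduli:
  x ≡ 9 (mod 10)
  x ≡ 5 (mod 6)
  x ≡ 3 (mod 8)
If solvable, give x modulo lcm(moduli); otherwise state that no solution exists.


Moduli 10, 6, 8 are not pairwise coprime, so CRT works modulo lcm(m_i) when all pairwise compatibility conditions hold.
Pairwise compatibility: gcd(m_i, m_j) must divide a_i - a_j for every pair.
Merge one congruence at a time:
  Start: x ≡ 9 (mod 10).
  Combine with x ≡ 5 (mod 6): gcd(10, 6) = 2; 5 - 9 = -4, which IS divisible by 2, so compatible.
    Write x = 9 + 10·t and substitute into x ≡ 5 (mod 6): 10·t ≡ 5 − 9 = -4 (mod 6).
    Divide the congruence (and modulus) by g = 2: 5·t ≡ -2 (mod 3).
    Reduce coefficients mod 3: 2·t ≡ 1 (mod 3).
    The inverse of 2 mod 3 is 2 (since 2·2 = 4 = 1·3 + 1), so t ≡ 2·1 = 2 ≡ 2 (mod 3).
    Then x = 9 + 10·2 = 29, valid modulo lcm(10, 6) = 30: x ≡ 29 (mod 30).
  Combine with x ≡ 3 (mod 8): gcd(30, 8) = 2; 3 - 29 = -26, which IS divisible by 2, so compatible.
    Write x = 29 + 30·t and substitute into x ≡ 3 (mod 8): 30·t ≡ 3 − 29 = -26 (mod 8).
    Divide the congruence (and modulus) by g = 2: 15·t ≡ -13 (mod 4).
    Reduce coefficients mod 4: 3·t ≡ 3 (mod 4).
    The inverse of 3 mod 4 is 3 (since 3·3 = 9 = 2·4 + 1), so t ≡ 3·3 = 9 ≡ 1 (mod 4).
    Then x = 29 + 30·1 = 59, valid modulo lcm(30, 8) = 120: x ≡ 59 (mod 120).
Verify: 59 mod 10 = 9, 59 mod 6 = 5, 59 mod 8 = 3.

x ≡ 59 (mod 120).


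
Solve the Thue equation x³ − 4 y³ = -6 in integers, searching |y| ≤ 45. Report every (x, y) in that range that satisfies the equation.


The equation is x³ - 4y³ = -6. For fixed y, x³ = 4·y³ − 6, so a solution requires the RHS to be a perfect cube.
Strategy: iterate y from -45 to 45, compute RHS = 4·y³ − 6, and check whether it is a (positive or negative) perfect cube.
Check small values of y:
  y = 0: RHS = -6 is not a perfect cube.
  y = 1: RHS = -2 is not a perfect cube.
  y = -1: RHS = -10 is not a perfect cube.
  y = 2: RHS = 26 is not a perfect cube.
  y = -2: RHS = -38 is not a perfect cube.
  y = 3: RHS = 102 is not a perfect cube.
  y = -3: RHS = -114 is not a perfect cube.
Continuing the search up to |y| = 45 finds no solutions either.
No (x, y) in the scanned range satisfies the equation.

No integer solutions with |y| ≤ 45.


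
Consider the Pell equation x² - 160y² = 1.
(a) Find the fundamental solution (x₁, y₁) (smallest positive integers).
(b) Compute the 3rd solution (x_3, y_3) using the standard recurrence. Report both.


Step 1: Find the fundamental solution (x₁, y₁) of x² - 160y² = 1.
  Expand √160 as a continued fraction. a₀ = ⌊√160⌋ = 12; iterate m_{k+1} = d_k·a_k − m_k, d_{k+1} = (160 − m_{k+1}²)/d_k, a_{k+1} = ⌊(a₀ + m_{k+1})/d_{k+1}⌋ (starting m₀ = 0, d₀ = 1), with convergents p_k = a_k·p_{k-1} + p_{k-2}, q_k = a_k·q_{k-1} + q_{k-2} (p₋₁ = 1, q₋₁ = 0):
  k = 0: a₀ = 12; p₀/q₀ = 12/1; p₀² − 160·q₀² = 144 − 160 = -16.
  k = 1: m = 12, d = 16, a = ⌊(12 + 12)/16⌋ = 1; p/q = (1·12 + 1)/(1·1 + 0) = 13/1; p² − 160·q² = 169 − 160 = 9.
  k = 2: m = 4, d = 9, a = ⌊(12 + 4)/9⌋ = 1; p/q = (1·13 + 12)/(1·1 + 1) = 25/2; p² − 160·q² = 625 − 640 = -15.
  k = 3: m = 5, d = 15, a = ⌊(12 + 5)/15⌋ = 1; p/q = (1·25 + 13)/(1·2 + 1) = 38/3; p² − 160·q² = 1444 − 1440 = 4.
  k = 4: m = 10, d = 4, a = ⌊(12 + 10)/4⌋ = 5; p/q = (5·38 + 25)/(5·3 + 2) = 215/17; p² − 160·q² = 46225 − 46240 = -15.
  k = 5: m = 10, d = 15, a = ⌊(12 + 10)/15⌋ = 1; p/q = (1·215 + 38)/(1·17 + 3) = 253/20; p² − 160·q² = 64009 − 64000 = 9.
  k = 6: m = 5, d = 9, a = ⌊(12 + 5)/9⌋ = 1; p/q = (1·253 + 215)/(1·20 + 17) = 468/37; p² − 160·q² = 219024 − 219040 = -16.
  k = 7: m = 4, d = 16, a = ⌊(12 + 4)/16⌋ = 1; p/q = (1·468 + 253)/(1·37 + 20) = 721/57; p² − 160·q² = 519841 − 519840 = 1.
  The first convergent with p² − 160·q² = 1 gives the fundamental solution (x₁, y₁) = (721, 57).
Step 2: Apply the recurrence (x_{n+1}, y_{n+1}) = (x₁x_n + 160y₁y_n, x₁y_n + y₁x_n) repeatedly.
  From (x_1, y_1) = (721, 57): x_2 = 721·721 + 160·57·57 = 1039681; y_2 = 721·57 + 57·721 = 82194.
  From (x_2, y_2) = (1039681, 82194): x_3 = 721·1039681 + 160·57·82194 = 1499219281; y_3 = 721·82194 + 57·1039681 = 118523691.
Step 3: Verify x_3² - 160·y_3² = 2247658452522156961 - 2247658452522156960 = 1 (should be 1). ✓

(x_1, y_1) = (721, 57); (x_3, y_3) = (1499219281, 118523691).


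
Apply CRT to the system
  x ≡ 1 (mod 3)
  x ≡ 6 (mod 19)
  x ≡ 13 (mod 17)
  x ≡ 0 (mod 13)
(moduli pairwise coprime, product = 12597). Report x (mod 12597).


Product of moduli M = 3 · 19 · 17 · 13 = 12597.
Merge one congruence at a time:
  Start: x ≡ 1 (mod 3).
  Combine with x ≡ 6 (mod 19); new modulus lcm = 57.
    Write x = 1 + 3·t and substitute into x ≡ 6 (mod 19): 3·t ≡ 6 − 1 = 5 (mod 19).
    The inverse of 3 mod 19 is 13 (since 3·13 = 39 = 2·19 + 1), so t ≡ 13·5 = 65 ≡ 8 (mod 19).
    Then x = 1 + 3·8 = 25, valid modulo lcm(3, 19) = 57: x ≡ 25 (mod 57).
  Combine with x ≡ 13 (mod 17); new modulus lcm = 969.
    Write x = 25 + 57·t and substitute into x ≡ 13 (mod 17): 57·t ≡ 13 − 25 = -12 (mod 17).
    Reduce coefficients mod 17: 6·t ≡ 5 (mod 17).
    The inverse of 6 mod 17 is 3 (since 6·3 = 18 = 1·17 + 1), so t ≡ 3·5 = 15 ≡ 15 (mod 17).
    Then x = 25 + 57·15 = 880, valid modulo lcm(57, 17) = 969: x ≡ 880 (mod 969).
  Combine with x ≡ 0 (mod 13); new modulus lcm = 12597.
    Write x = 880 + 969·t and substitute into x ≡ 0 (mod 13): 969·t ≡ 0 − 880 = -880 (mod 13).
    Reduce coefficients mod 13: 7·t ≡ 4 (mod 13).
    The inverse of 7 mod 13 is 2 (since 7·2 = 14 = 1·13 + 1), so t ≡ 2·4 = 8 ≡ 8 (mod 13).
    Then x = 880 + 969·8 = 8632, valid modulo lcm(969, 13) = 12597: x ≡ 8632 (mod 12597).
Verify against each original: 8632 mod 3 = 1, 8632 mod 19 = 6, 8632 mod 17 = 13, 8632 mod 13 = 0.

x ≡ 8632 (mod 12597).


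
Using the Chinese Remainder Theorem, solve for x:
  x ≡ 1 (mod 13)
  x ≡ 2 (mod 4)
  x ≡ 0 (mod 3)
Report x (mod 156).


Moduli 13, 4, 3 are pairwise coprime; by CRT there is a unique solution modulo M = 13 · 4 · 3 = 156.
Solve pairwise, accumulating the modulus:
  Start with x ≡ 1 (mod 13).
  Combine with x ≡ 2 (mod 4): since gcd(13, 4) = 1, we get a unique residue mod 52.
    Write x = 1 + 13·t and substitute into x ≡ 2 (mod 4): 13·t ≡ 2 − 1 = 1 (mod 4).
    Reduce coefficients mod 4: 1·t ≡ 1 (mod 4).
    So t ≡ 1 (mod 4).
    Then x = 1 + 13·1 = 14, valid modulo lcm(13, 4) = 52: x ≡ 14 (mod 52).
  Combine with x ≡ 0 (mod 3): since gcd(52, 3) = 1, we get a unique residue mod 156.
    Write x = 14 + 52·t and substitute into x ≡ 0 (mod 3): 52·t ≡ 0 − 14 = -14 (mod 3).
    Reduce coefficients mod 3: 1·t ≡ 1 (mod 3).
    So t ≡ 1 (mod 3).
    Then x = 14 + 52·1 = 66, valid modulo lcm(52, 3) = 156: x ≡ 66 (mod 156).
Verify: 66 mod 13 = 1 ✓, 66 mod 4 = 2 ✓, 66 mod 3 = 0 ✓.

x ≡ 66 (mod 156).


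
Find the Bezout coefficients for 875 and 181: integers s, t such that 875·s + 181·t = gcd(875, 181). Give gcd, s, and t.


Euclidean algorithm on (875, 181) — divide until remainder is 0:
  875 = 4 · 181 + 151
  181 = 1 · 151 + 30
  151 = 5 · 30 + 1
  30 = 30 · 1 + 0
gcd(875, 181) = 1.
Track Bezout coefficients alongside the remainders: start with r₀ = 875 = a·1 + b·0 (s = 1, t = 0) and r₁ = 181 = a·0 + b·1 (s = 0, t = 1); each new remainder r_{k+1} = r_{k-1} − q_k·r_k inherits s_{k+1} = s_{k-1} − q_k·s_k, t_{k+1} = t_{k-1} − q_k·t_k, so r_k = a·s_k + b·t_k at every step:
  q = 4: r = 151, s = 1 − 4·0 = 1, t = 0 − 4·1 = -4  (check: 875·1 + 181·(-4) = 151)
  q = 1: r = 30, s = 0 − 1·1 = -1, t = 1 − 1·(-4) = 5  (check: 875·(-1) + 181·5 = 30)
  q = 5: r = 1, s = 1 − 5·(-1) = 6, t = -4 − 5·5 = -29  (check: 875·6 + 181·(-29) = 1)
The row with r = 1 (the gcd) gives the Bezout coefficients s = 6, t = -29.
Result: 875 · (6) + 181 · (-29) = 1.

gcd(875, 181) = 1; s = 6, t = -29 (check: 875·6 + 181·(-29) = 1).


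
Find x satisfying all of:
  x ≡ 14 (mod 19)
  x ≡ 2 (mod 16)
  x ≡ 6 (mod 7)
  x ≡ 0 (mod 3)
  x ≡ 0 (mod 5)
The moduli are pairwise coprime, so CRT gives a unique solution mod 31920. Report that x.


Product of moduli M = 19 · 16 · 7 · 3 · 5 = 31920.
Merge one congruence at a time:
  Start: x ≡ 14 (mod 19).
  Combine with x ≡ 2 (mod 16); new modulus lcm = 304.
    Write x = 14 + 19·t and substitute into x ≡ 2 (mod 16): 19·t ≡ 2 − 14 = -12 (mod 16).
    Reduce coefficients mod 16: 3·t ≡ 4 (mod 16).
    The inverse of 3 mod 16 is 11 (since 3·11 = 33 = 2·16 + 1), so t ≡ 11·4 = 44 ≡ 12 (mod 16).
    Then x = 14 + 19·12 = 242, valid modulo lcm(19, 16) = 304: x ≡ 242 (mod 304).
  Combine with x ≡ 6 (mod 7); new modulus lcm = 2128.
    Write x = 242 + 304·t and substitute into x ≡ 6 (mod 7): 304·t ≡ 6 − 242 = -236 (mod 7).
    Reduce coefficients mod 7: 3·t ≡ 2 (mod 7).
    The inverse of 3 mod 7 is 5 (since 3·5 = 15 = 2·7 + 1), so t ≡ 5·2 = 10 ≡ 3 (mod 7).
    Then x = 242 + 304·3 = 1154, valid modulo lcm(304, 7) = 2128: x ≡ 1154 (mod 2128).
  Combine with x ≡ 0 (mod 3); new modulus lcm = 6384.
    Write x = 1154 + 2128·t and substitute into x ≡ 0 (mod 3): 2128·t ≡ 0 − 1154 = -1154 (mod 3).
    Reduce coefficients mod 3: 1·t ≡ 1 (mod 3).
    So t ≡ 1 (mod 3).
    Then x = 1154 + 2128·1 = 3282, valid modulo lcm(2128, 3) = 6384: x ≡ 3282 (mod 6384).
  Combine with x ≡ 0 (mod 5); new modulus lcm = 31920.
    Write x = 3282 + 6384·t and substitute into x ≡ 0 (mod 5): 6384·t ≡ 0 − 3282 = -3282 (mod 5).
    Reduce coefficients mod 5: 4·t ≡ 3 (mod 5).
    The inverse of 4 mod 5 is 4 (since 4·4 = 16 = 3·5 + 1), so t ≡ 4·3 = 12 ≡ 2 (mod 5).
    Then x = 3282 + 6384·2 = 16050, valid modulo lcm(6384, 5) = 31920: x ≡ 16050 (mod 31920).
Verify against each original: 16050 mod 19 = 14, 16050 mod 16 = 2, 16050 mod 7 = 6, 16050 mod 3 = 0, 16050 mod 5 = 0.

x ≡ 16050 (mod 31920).
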